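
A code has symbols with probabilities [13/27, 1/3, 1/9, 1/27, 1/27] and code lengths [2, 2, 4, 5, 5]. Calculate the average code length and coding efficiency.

Average length L = Σ p_i × l_i = 2.4444 bits
Entropy H = 1.7404 bits
Efficiency η = H/L × 100% = 71.20%


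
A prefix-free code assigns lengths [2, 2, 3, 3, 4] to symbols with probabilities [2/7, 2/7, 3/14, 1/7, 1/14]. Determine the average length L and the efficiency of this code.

Average length L = Σ p_i × l_i = 2.5000 bits
Entropy H = 2.1820 bits
Efficiency η = H/L × 100% = 87.28%


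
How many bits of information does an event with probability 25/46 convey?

Information content I(x) = -log₂(p(x))
I = -log₂(25/46) = -log₂(0.5435)
I = 0.8797 bits


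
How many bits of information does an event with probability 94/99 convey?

Information content I(x) = -log₂(p(x))
I = -log₂(94/99) = -log₂(0.9495)
I = 0.0748 bits


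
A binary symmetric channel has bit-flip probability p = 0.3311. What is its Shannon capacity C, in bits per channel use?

For BSC with error probability p:
C = 1 - H(p) where H(p) is binary entropy
H(0.3311) = -0.3311 × log₂(0.3311) - 0.6689 × log₂(0.6689)
H(p) = 0.9160
C = 1 - 0.9160 = 0.0840 bits/use


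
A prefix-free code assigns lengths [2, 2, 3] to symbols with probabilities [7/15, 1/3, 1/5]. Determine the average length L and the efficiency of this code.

Average length L = Σ p_i × l_i = 2.2000 bits
Entropy H = 1.5058 bits
Efficiency η = H/L × 100% = 68.45%


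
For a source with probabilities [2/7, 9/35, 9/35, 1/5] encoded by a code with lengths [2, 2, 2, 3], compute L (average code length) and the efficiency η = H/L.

Average length L = Σ p_i × l_i = 2.2000 bits
Entropy H = 1.9884 bits
Efficiency η = H/L × 100% = 90.38%


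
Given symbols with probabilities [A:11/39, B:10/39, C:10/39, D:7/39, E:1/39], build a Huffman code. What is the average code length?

Huffman tree construction:
Combine smallest probabilities repeatedly
Resulting codes:
  A: 11 (length 2)
  B: 01 (length 2)
  C: 10 (length 2)
  D: 001 (length 3)
  E: 000 (length 3)
Average length = Σ p(s) × length(s) = 2.2051 bits


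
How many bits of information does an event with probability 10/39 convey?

Information content I(x) = -log₂(p(x))
I = -log₂(10/39) = -log₂(0.2564)
I = 1.9635 bits


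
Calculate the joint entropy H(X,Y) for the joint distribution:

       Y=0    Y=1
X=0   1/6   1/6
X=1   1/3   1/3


H(X,Y) = -Σ p(x,y) log₂ p(x,y)
  p(0,0)=1/6: -0.1667 × log₂(0.1667) = 0.4308
  p(0,1)=1/6: -0.1667 × log₂(0.1667) = 0.4308
  p(1,0)=1/3: -0.3333 × log₂(0.3333) = 0.5283
  p(1,1)=1/3: -0.3333 × log₂(0.3333) = 0.5283
H(X,Y) = 1.9183 bits


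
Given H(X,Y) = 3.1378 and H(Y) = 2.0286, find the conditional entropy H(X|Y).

Chain rule: H(X,Y) = H(X|Y) + H(Y)
H(X|Y) = H(X,Y) - H(Y) = 3.1378 - 2.0286 = 1.1092 bits


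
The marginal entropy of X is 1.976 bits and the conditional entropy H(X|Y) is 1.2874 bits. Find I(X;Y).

I(X;Y) = H(X) - H(X|Y)
I(X;Y) = 1.976 - 1.2874 = 0.6886 bits


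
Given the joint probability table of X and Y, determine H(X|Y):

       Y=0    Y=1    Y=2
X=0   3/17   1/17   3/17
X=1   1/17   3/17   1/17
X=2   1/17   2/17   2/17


H(X|Y) = Σ_y p(y) H(X|Y=y)
  p(Y=0) = 5/17, H(X|Y=0) = 1.3710
  p(Y=1) = 6/17, H(X|Y=1) = 1.4591
  p(Y=2) = 6/17, H(X|Y=2) = 1.4591
H(X|Y) = 0.2941×1.3710 + 0.3529×1.4591 + 0.3529×1.4591 = 1.4332 bits


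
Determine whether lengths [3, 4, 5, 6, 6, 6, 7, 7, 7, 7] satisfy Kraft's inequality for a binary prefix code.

Kraft inequality: Σ 2^(-l_i) ≤ 1 for prefix-free code
Calculating: 2^(-3) + 2^(-4) + 2^(-5) + 2^(-6) + 2^(-6) + 2^(-6) + 2^(-7) + 2^(-7) + 2^(-7) + 2^(-7)
= 0.125 + 0.0625 + 0.03125 + 0.015625 + 0.015625 + 0.015625 + 0.0078125 + 0.0078125 + 0.0078125 + 0.0078125
= 0.2969
Since 0.2969 ≤ 1, prefix-free code exists


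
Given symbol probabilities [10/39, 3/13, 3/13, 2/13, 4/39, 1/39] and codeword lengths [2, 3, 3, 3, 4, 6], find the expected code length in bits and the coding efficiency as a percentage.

Average length L = Σ p_i × l_i = 2.9231 bits
Entropy H = 2.3678 bits
Efficiency η = H/L × 100% = 81.00%


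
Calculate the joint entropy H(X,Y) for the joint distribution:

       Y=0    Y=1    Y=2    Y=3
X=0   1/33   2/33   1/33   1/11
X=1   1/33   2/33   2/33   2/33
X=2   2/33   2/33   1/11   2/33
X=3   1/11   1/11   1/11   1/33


H(X,Y) = -Σ p(x,y) log₂ p(x,y)
  p(0,0)=1/33: -0.0303 × log₂(0.0303) = 0.1529
  p(0,1)=2/33: -0.0606 × log₂(0.0606) = 0.2451
  p(0,2)=1/33: -0.0303 × log₂(0.0303) = 0.1529
  p(0,3)=1/11: -0.0909 × log₂(0.0909) = 0.3145
  p(1,0)=1/33: -0.0303 × log₂(0.0303) = 0.1529
  p(1,1)=2/33: -0.0606 × log₂(0.0606) = 0.2451
  p(1,2)=2/33: -0.0606 × log₂(0.0606) = 0.2451
  p(1,3)=2/33: -0.0606 × log₂(0.0606) = 0.2451
  p(2,0)=2/33: -0.0606 × log₂(0.0606) = 0.2451
  p(2,1)=2/33: -0.0606 × log₂(0.0606) = 0.2451
  p(2,2)=1/11: -0.0909 × log₂(0.0909) = 0.3145
  p(2,3)=2/33: -0.0606 × log₂(0.0606) = 0.2451
  p(3,0)=1/11: -0.0909 × log₂(0.0909) = 0.3145
  p(3,1)=1/11: -0.0909 × log₂(0.0909) = 0.3145
  p(3,2)=1/11: -0.0909 × log₂(0.0909) = 0.3145
  p(3,3)=1/33: -0.0303 × log₂(0.0303) = 0.1529
H(X,Y) = 3.8997 bits


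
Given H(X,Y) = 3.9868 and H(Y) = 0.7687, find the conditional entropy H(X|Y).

Chain rule: H(X,Y) = H(X|Y) + H(Y)
H(X|Y) = H(X,Y) - H(Y) = 3.9868 - 0.7687 = 3.2181 bits


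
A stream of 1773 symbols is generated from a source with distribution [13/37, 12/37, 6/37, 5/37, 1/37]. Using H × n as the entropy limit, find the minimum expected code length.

Entropy H = 2.0137 bits/symbol
Minimum bits = H × n = 2.0137 × 1773
= 3570.20 bits


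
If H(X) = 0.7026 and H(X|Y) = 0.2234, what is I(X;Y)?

I(X;Y) = H(X) - H(X|Y)
I(X;Y) = 0.7026 - 0.2234 = 0.4792 bits


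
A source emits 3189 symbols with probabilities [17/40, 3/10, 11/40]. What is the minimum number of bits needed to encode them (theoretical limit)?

Entropy H = 1.5579 bits/symbol
Minimum bits = H × n = 1.5579 × 3189
= 4968.22 bits


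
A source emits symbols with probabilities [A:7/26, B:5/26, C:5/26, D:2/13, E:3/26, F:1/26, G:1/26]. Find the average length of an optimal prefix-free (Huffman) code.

Huffman tree construction:
Combine smallest probabilities repeatedly
Resulting codes:
  A: 10 (length 2)
  B: 111 (length 3)
  C: 00 (length 2)
  D: 110 (length 3)
  E: 011 (length 3)
  F: 0100 (length 4)
  G: 0101 (length 4)
Average length = Σ p(s) × length(s) = 2.6154 bits


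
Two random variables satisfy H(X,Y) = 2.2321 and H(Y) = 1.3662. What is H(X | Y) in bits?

Chain rule: H(X,Y) = H(X|Y) + H(Y)
H(X|Y) = H(X,Y) - H(Y) = 2.2321 - 1.3662 = 0.8659 bits


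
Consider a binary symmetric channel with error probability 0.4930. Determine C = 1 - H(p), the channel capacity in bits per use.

For BSC with error probability p:
C = 1 - H(p) where H(p) is binary entropy
H(0.4930) = -0.4930 × log₂(0.4930) - 0.5070 × log₂(0.5070)
H(p) = 0.9999
C = 1 - 0.9999 = 0.0001 bits/use


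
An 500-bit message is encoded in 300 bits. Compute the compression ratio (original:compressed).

Compression ratio = Original / Compressed
= 500 / 300 = 1.67:1


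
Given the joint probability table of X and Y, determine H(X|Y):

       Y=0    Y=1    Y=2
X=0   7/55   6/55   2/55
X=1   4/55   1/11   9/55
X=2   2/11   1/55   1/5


H(X|Y) = Σ_y p(y) H(X|Y=y)
  p(Y=0) = 21/55, H(X|Y=0) = 1.4937
  p(Y=1) = 12/55, H(X|Y=1) = 1.3250
  p(Y=2) = 2/5, H(X|Y=2) = 1.3420
H(X|Y) = 0.3818×1.4937 + 0.2182×1.3250 + 0.4000×1.3420 = 1.3962 bits


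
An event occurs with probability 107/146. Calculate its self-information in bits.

Information content I(x) = -log₂(p(x))
I = -log₂(107/146) = -log₂(0.7329)
I = 0.4484 bits


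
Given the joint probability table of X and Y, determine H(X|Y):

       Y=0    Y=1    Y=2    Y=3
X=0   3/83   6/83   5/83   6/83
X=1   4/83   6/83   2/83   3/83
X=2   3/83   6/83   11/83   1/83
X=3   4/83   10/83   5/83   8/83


H(X|Y) = Σ_y p(y) H(X|Y=y)
  p(Y=0) = 14/83, H(X|Y=0) = 1.9852
  p(Y=1) = 28/83, H(X|Y=1) = 1.9592
  p(Y=2) = 23/83, H(X|Y=2) = 1.7726
  p(Y=3) = 18/83, H(X|Y=3) = 1.7108
H(X|Y) = 0.1687×1.9852 + 0.3373×1.9592 + 0.2771×1.7726 + 0.2169×1.7108 = 1.8580 bits


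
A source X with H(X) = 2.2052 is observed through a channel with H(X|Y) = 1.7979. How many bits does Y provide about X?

I(X;Y) = H(X) - H(X|Y)
I(X;Y) = 2.2052 - 1.7979 = 0.4073 bits


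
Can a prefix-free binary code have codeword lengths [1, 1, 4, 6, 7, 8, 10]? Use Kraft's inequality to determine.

Kraft inequality: Σ 2^(-l_i) ≤ 1 for prefix-free code
Calculating: 2^(-1) + 2^(-1) + 2^(-4) + 2^(-6) + 2^(-7) + 2^(-8) + 2^(-10)
= 0.5 + 0.5 + 0.0625 + 0.015625 + 0.0078125 + 0.00390625 + 0.0009765625
= 1.0908
Since 1.0908 > 1, prefix-free code does not exist


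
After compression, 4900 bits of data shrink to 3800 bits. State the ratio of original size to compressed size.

Compression ratio = Original / Compressed
= 4900 / 3800 = 1.29:1


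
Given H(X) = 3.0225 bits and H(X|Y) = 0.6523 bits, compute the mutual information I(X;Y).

I(X;Y) = H(X) - H(X|Y)
I(X;Y) = 3.0225 - 0.6523 = 2.3702 bits


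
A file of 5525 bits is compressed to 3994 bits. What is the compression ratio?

Compression ratio = Original / Compressed
= 5525 / 3994 = 1.38:1


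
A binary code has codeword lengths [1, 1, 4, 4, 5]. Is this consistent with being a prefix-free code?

Kraft inequality: Σ 2^(-l_i) ≤ 1 for prefix-free code
Calculating: 2^(-1) + 2^(-1) + 2^(-4) + 2^(-4) + 2^(-5)
= 0.5 + 0.5 + 0.0625 + 0.0625 + 0.03125
= 1.1562
Since 1.1562 > 1, prefix-free code does not exist


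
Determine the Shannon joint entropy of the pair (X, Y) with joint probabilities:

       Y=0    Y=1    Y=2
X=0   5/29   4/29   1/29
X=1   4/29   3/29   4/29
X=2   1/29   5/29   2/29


H(X,Y) = -Σ p(x,y) log₂ p(x,y)
  p(0,0)=5/29: -0.1724 × log₂(0.1724) = 0.4373
  p(0,1)=4/29: -0.1379 × log₂(0.1379) = 0.3942
  p(0,2)=1/29: -0.0345 × log₂(0.0345) = 0.1675
  p(1,0)=4/29: -0.1379 × log₂(0.1379) = 0.3942
  p(1,1)=3/29: -0.1034 × log₂(0.1034) = 0.3386
  p(1,2)=4/29: -0.1379 × log₂(0.1379) = 0.3942
  p(2,0)=1/29: -0.0345 × log₂(0.0345) = 0.1675
  p(2,1)=5/29: -0.1724 × log₂(0.1724) = 0.4373
  p(2,2)=2/29: -0.0690 × log₂(0.0690) = 0.2661
H(X,Y) = 2.9968 bits


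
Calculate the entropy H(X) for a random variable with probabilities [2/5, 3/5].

H(X) = -Σ p(x) log₂ p(x)
  -2/5 × log₂(2/5) = 0.5288
  -3/5 × log₂(3/5) = 0.4422
H(X) = 0.9710 bits


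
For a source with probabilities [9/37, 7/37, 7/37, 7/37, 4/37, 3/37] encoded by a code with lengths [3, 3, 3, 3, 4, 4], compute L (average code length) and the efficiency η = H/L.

Average length L = Σ p_i × l_i = 3.1892 bits
Entropy H = 2.5003 bits
Efficiency η = H/L × 100% = 78.40%


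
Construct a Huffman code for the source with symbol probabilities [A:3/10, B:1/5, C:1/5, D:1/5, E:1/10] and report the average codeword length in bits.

Huffman tree construction:
Combine smallest probabilities repeatedly
Resulting codes:
  A: 10 (length 2)
  B: 111 (length 3)
  C: 00 (length 2)
  D: 01 (length 2)
  E: 110 (length 3)
Average length = Σ p(s) × length(s) = 2.3000 bits


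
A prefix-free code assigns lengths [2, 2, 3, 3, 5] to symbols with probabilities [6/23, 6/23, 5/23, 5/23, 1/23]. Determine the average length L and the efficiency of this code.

Average length L = Σ p_i × l_i = 2.5652 bits
Entropy H = 2.1654 bits
Efficiency η = H/L × 100% = 84.41%


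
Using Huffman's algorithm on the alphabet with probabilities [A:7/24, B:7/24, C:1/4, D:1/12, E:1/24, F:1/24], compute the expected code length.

Huffman tree construction:
Combine smallest probabilities repeatedly
Resulting codes:
  A: 10 (length 2)
  B: 11 (length 2)
  C: 01 (length 2)
  D: 000 (length 3)
  E: 0010 (length 4)
  F: 0011 (length 4)
Average length = Σ p(s) × length(s) = 2.2500 bits


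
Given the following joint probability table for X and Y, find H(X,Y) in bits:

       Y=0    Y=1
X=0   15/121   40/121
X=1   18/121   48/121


H(X,Y) = -Σ p(x,y) log₂ p(x,y)
  p(0,0)=15/121: -0.1240 × log₂(0.1240) = 0.3734
  p(0,1)=40/121: -0.3306 × log₂(0.3306) = 0.5279
  p(1,0)=18/121: -0.1488 × log₂(0.1488) = 0.4089
  p(1,1)=48/121: -0.3967 × log₂(0.3967) = 0.5292
H(X,Y) = 1.8394 bits


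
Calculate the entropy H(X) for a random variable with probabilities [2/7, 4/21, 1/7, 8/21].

H(X) = -Σ p(x) log₂ p(x)
  -2/7 × log₂(2/7) = 0.5164
  -4/21 × log₂(4/21) = 0.4557
  -1/7 × log₂(1/7) = 0.4011
  -8/21 × log₂(8/21) = 0.5304
H(X) = 1.9035 bits


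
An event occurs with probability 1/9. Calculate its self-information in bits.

Information content I(x) = -log₂(p(x))
I = -log₂(1/9) = -log₂(0.1111)
I = 3.1699 bits


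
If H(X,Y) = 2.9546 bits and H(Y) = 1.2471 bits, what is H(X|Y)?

Chain rule: H(X,Y) = H(X|Y) + H(Y)
H(X|Y) = H(X,Y) - H(Y) = 2.9546 - 1.2471 = 1.7075 bits


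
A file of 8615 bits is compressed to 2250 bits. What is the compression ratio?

Compression ratio = Original / Compressed
= 8615 / 2250 = 3.83:1


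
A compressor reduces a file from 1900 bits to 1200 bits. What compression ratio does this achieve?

Compression ratio = Original / Compressed
= 1900 / 1200 = 1.58:1


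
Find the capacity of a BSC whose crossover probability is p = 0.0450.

For BSC with error probability p:
C = 1 - H(p) where H(p) is binary entropy
H(0.0450) = -0.0450 × log₂(0.0450) - 0.9550 × log₂(0.9550)
H(p) = 0.2648
C = 1 - 0.2648 = 0.7352 bits/use


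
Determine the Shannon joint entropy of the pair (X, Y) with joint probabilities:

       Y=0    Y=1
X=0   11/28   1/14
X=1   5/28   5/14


H(X,Y) = -Σ p(x,y) log₂ p(x,y)
  p(0,0)=11/28: -0.3929 × log₂(0.3929) = 0.5295
  p(0,1)=1/14: -0.0714 × log₂(0.0714) = 0.2720
  p(1,0)=5/28: -0.1786 × log₂(0.1786) = 0.4438
  p(1,1)=5/14: -0.3571 × log₂(0.3571) = 0.5305
H(X,Y) = 1.7758 bits


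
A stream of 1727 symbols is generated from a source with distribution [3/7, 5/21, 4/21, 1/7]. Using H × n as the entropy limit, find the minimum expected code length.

Entropy H = 1.8736 bits/symbol
Minimum bits = H × n = 1.8736 × 1727
= 3235.64 bits


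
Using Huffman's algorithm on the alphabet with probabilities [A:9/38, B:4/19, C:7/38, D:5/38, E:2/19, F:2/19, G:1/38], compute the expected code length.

Huffman tree construction:
Combine smallest probabilities repeatedly
Resulting codes:
  A: 01 (length 2)
  B: 00 (length 2)
  C: 111 (length 3)
  D: 101 (length 3)
  E: 1101 (length 4)
  F: 100 (length 3)
  G: 1100 (length 4)
Average length = Σ p(s) × length(s) = 2.6842 bits


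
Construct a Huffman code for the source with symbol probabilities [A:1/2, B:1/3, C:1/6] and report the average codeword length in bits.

Huffman tree construction:
Combine smallest probabilities repeatedly
Resulting codes:
  A: 0 (length 1)
  B: 11 (length 2)
  C: 10 (length 2)
Average length = Σ p(s) × length(s) = 1.5000 bits


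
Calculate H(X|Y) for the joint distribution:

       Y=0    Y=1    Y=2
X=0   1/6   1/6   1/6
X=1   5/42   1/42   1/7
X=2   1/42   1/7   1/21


H(X|Y) = Σ_y p(y) H(X|Y=y)
  p(Y=0) = 13/42, H(X|Y=0) = 1.2957
  p(Y=1) = 1/3, H(X|Y=1) = 1.2958
  p(Y=2) = 5/14, H(X|Y=2) = 1.4295
H(X|Y) = 0.3095×1.2957 + 0.3333×1.2958 + 0.3571×1.4295 = 1.3435 bits


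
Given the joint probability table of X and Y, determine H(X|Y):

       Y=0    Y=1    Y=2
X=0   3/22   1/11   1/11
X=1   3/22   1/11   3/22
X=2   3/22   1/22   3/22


H(X|Y) = Σ_y p(y) H(X|Y=y)
  p(Y=0) = 9/22, H(X|Y=0) = 1.5850
  p(Y=1) = 5/22, H(X|Y=1) = 1.5219
  p(Y=2) = 4/11, H(X|Y=2) = 1.5613
H(X|Y) = 0.4091×1.5850 + 0.2273×1.5219 + 0.3636×1.5613 = 1.5620 bits


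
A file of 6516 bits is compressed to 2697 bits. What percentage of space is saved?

Space savings = (1 - Compressed/Original) × 100%
= (1 - 2697/6516) × 100%
= 58.61%


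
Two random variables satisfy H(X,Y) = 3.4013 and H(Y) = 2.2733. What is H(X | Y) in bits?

Chain rule: H(X,Y) = H(X|Y) + H(Y)
H(X|Y) = H(X,Y) - H(Y) = 3.4013 - 2.2733 = 1.128 bits


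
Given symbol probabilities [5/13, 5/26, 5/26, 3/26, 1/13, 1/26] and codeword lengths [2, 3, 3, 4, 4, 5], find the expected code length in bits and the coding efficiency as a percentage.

Average length L = Σ p_i × l_i = 2.8846 bits
Entropy H = 2.2699 bits
Efficiency η = H/L × 100% = 78.69%


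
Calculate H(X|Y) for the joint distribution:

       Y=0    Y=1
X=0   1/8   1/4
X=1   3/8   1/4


H(X|Y) = Σ_y p(y) H(X|Y=y)
  p(Y=0) = 1/2, H(X|Y=0) = 0.8113
  p(Y=1) = 1/2, H(X|Y=1) = 1.0000
H(X|Y) = 0.5000×0.8113 + 0.5000×1.0000 = 0.9056 bits


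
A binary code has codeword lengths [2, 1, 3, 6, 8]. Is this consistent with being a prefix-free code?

Kraft inequality: Σ 2^(-l_i) ≤ 1 for prefix-free code
Calculating: 2^(-2) + 2^(-1) + 2^(-3) + 2^(-6) + 2^(-8)
= 0.25 + 0.5 + 0.125 + 0.015625 + 0.00390625
= 0.8945
Since 0.8945 ≤ 1, prefix-free code exists


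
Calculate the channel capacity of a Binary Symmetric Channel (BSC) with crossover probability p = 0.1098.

For BSC with error probability p:
C = 1 - H(p) where H(p) is binary entropy
H(0.1098) = -0.1098 × log₂(0.1098) - 0.8902 × log₂(0.8902)
H(p) = 0.4993
C = 1 - 0.4993 = 0.5007 bits/use


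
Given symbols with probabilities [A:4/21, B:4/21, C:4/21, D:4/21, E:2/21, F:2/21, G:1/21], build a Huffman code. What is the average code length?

Huffman tree construction:
Combine smallest probabilities repeatedly
Resulting codes:
  A: 110 (length 3)
  B: 111 (length 3)
  C: 00 (length 2)
  D: 01 (length 2)
  E: 1011 (length 4)
  F: 100 (length 3)
  G: 1010 (length 4)
Average length = Σ p(s) × length(s) = 2.7619 bits


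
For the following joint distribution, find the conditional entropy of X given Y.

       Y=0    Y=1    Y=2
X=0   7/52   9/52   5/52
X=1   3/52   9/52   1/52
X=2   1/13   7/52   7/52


H(X|Y) = Σ_y p(y) H(X|Y=y)
  p(Y=0) = 7/26, H(X|Y=0) = 1.4926
  p(Y=1) = 25/52, H(X|Y=1) = 1.5755
  p(Y=2) = 1/4, H(X|Y=2) = 1.2957
H(X|Y) = 0.2692×1.4926 + 0.4808×1.5755 + 0.2500×1.2957 = 1.4832 bits


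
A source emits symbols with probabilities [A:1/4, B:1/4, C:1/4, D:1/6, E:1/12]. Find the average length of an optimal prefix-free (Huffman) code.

Huffman tree construction:
Combine smallest probabilities repeatedly
Resulting codes:
  A: 00 (length 2)
  B: 01 (length 2)
  C: 10 (length 2)
  D: 111 (length 3)
  E: 110 (length 3)
Average length = Σ p(s) × length(s) = 2.2500 bits


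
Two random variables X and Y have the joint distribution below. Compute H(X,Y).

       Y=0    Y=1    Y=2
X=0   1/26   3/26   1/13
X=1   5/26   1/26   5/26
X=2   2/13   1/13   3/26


H(X,Y) = -Σ p(x,y) log₂ p(x,y)
  p(0,0)=1/26: -0.0385 × log₂(0.0385) = 0.1808
  p(0,1)=3/26: -0.1154 × log₂(0.1154) = 0.3595
  p(0,2)=1/13: -0.0769 × log₂(0.0769) = 0.2846
  p(1,0)=5/26: -0.1923 × log₂(0.1923) = 0.4574
  p(1,1)=1/26: -0.0385 × log₂(0.0385) = 0.1808
  p(1,2)=5/26: -0.1923 × log₂(0.1923) = 0.4574
  p(2,0)=2/13: -0.1538 × log₂(0.1538) = 0.4155
  p(2,1)=1/13: -0.0769 × log₂(0.0769) = 0.2846
  p(2,2)=3/26: -0.1154 × log₂(0.1154) = 0.3595
H(X,Y) = 2.9801 bits


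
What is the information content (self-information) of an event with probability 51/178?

Information content I(x) = -log₂(p(x))
I = -log₂(51/178) = -log₂(0.2865)
I = 1.8033 bits


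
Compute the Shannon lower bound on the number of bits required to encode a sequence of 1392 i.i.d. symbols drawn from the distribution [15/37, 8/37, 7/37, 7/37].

Entropy H = 1.9147 bits/symbol
Minimum bits = H × n = 1.9147 × 1392
= 2665.25 bits


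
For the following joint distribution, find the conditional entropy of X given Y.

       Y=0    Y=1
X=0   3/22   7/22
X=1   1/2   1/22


H(X|Y) = Σ_y p(y) H(X|Y=y)
  p(Y=0) = 7/11, H(X|Y=0) = 0.7496
  p(Y=1) = 4/11, H(X|Y=1) = 0.5436
H(X|Y) = 0.6364×0.7496 + 0.3636×0.5436 = 0.6747 bits


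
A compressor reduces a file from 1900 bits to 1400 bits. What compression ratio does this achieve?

Compression ratio = Original / Compressed
= 1900 / 1400 = 1.36:1


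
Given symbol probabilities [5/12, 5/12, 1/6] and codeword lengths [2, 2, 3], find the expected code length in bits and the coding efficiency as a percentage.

Average length L = Σ p_i × l_i = 2.1667 bits
Entropy H = 1.4834 bits
Efficiency η = H/L × 100% = 68.46%


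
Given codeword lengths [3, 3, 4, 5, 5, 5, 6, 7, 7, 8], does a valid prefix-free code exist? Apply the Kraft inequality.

Kraft inequality: Σ 2^(-l_i) ≤ 1 for prefix-free code
Calculating: 2^(-3) + 2^(-3) + 2^(-4) + 2^(-5) + 2^(-5) + 2^(-5) + 2^(-6) + 2^(-7) + 2^(-7) + 2^(-8)
= 0.125 + 0.125 + 0.0625 + 0.03125 + 0.03125 + 0.03125 + 0.015625 + 0.0078125 + 0.0078125 + 0.00390625
= 0.4414
Since 0.4414 ≤ 1, prefix-free code exists


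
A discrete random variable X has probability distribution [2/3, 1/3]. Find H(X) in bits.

H(X) = -Σ p(x) log₂ p(x)
  -2/3 × log₂(2/3) = 0.3900
  -1/3 × log₂(1/3) = 0.5283
H(X) = 0.9183 bits


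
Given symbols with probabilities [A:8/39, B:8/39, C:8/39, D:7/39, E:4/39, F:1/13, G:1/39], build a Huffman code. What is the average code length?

Huffman tree construction:
Combine smallest probabilities repeatedly
Resulting codes:
  A: 111 (length 3)
  B: 00 (length 2)
  C: 01 (length 2)
  D: 110 (length 3)
  E: 100 (length 3)
  F: 1011 (length 4)
  G: 1010 (length 4)
Average length = Σ p(s) × length(s) = 2.6923 bits


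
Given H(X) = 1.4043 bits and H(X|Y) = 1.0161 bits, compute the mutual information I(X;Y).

I(X;Y) = H(X) - H(X|Y)
I(X;Y) = 1.4043 - 1.0161 = 0.3882 bits


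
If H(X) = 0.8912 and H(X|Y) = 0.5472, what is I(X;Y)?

I(X;Y) = H(X) - H(X|Y)
I(X;Y) = 0.8912 - 0.5472 = 0.344 bits


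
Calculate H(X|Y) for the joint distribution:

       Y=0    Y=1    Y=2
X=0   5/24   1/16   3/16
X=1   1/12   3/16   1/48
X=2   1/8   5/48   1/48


H(X|Y) = Σ_y p(y) H(X|Y=y)
  p(Y=0) = 5/12, H(X|Y=0) = 1.4855
  p(Y=1) = 17/48, H(X|Y=1) = 1.4466
  p(Y=2) = 11/48, H(X|Y=2) = 0.8659
H(X|Y) = 0.4167×1.4855 + 0.3542×1.4466 + 0.2292×0.8659 = 1.3297 bits


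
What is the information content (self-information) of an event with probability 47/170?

Information content I(x) = -log₂(p(x))
I = -log₂(47/170) = -log₂(0.2765)
I = 1.8548 bits


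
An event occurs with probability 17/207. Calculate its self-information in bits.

Information content I(x) = -log₂(p(x))
I = -log₂(17/207) = -log₂(0.0821)
I = 3.6060 bits


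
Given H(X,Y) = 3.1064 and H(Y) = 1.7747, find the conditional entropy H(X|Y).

Chain rule: H(X,Y) = H(X|Y) + H(Y)
H(X|Y) = H(X,Y) - H(Y) = 3.1064 - 1.7747 = 1.3317 bits


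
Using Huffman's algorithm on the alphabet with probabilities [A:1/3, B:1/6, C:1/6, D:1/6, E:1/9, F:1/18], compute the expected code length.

Huffman tree construction:
Combine smallest probabilities repeatedly
Resulting codes:
  A: 10 (length 2)
  B: 110 (length 3)
  C: 111 (length 3)
  D: 00 (length 2)
  E: 011 (length 3)
  F: 010 (length 3)
Average length = Σ p(s) × length(s) = 2.5000 bits


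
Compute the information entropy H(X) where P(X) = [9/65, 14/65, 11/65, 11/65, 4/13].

H(X) = -Σ p(x) log₂ p(x)
  -9/65 × log₂(9/65) = 0.3950
  -14/65 × log₂(14/65) = 0.4771
  -11/65 × log₂(11/65) = 0.4337
  -11/65 × log₂(11/65) = 0.4337
  -4/13 × log₂(4/13) = 0.5232
H(X) = 2.2627 bits


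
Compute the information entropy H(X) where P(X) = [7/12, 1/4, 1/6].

H(X) = -Σ p(x) log₂ p(x)
  -7/12 × log₂(7/12) = 0.4536
  -1/4 × log₂(1/4) = 0.5000
  -1/6 × log₂(1/6) = 0.4308
H(X) = 1.3844 bits


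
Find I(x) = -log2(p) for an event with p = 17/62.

Information content I(x) = -log₂(p(x))
I = -log₂(17/62) = -log₂(0.2742)
I = 1.8667 bits


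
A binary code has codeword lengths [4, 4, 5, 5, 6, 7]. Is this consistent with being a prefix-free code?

Kraft inequality: Σ 2^(-l_i) ≤ 1 for prefix-free code
Calculating: 2^(-4) + 2^(-4) + 2^(-5) + 2^(-5) + 2^(-6) + 2^(-7)
= 0.0625 + 0.0625 + 0.03125 + 0.03125 + 0.015625 + 0.0078125
= 0.2109
Since 0.2109 ≤ 1, prefix-free code exists


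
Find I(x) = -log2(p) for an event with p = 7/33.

Information content I(x) = -log₂(p(x))
I = -log₂(7/33) = -log₂(0.2121)
I = 2.2370 bits


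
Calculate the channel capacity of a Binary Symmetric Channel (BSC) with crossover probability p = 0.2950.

For BSC with error probability p:
C = 1 - H(p) where H(p) is binary entropy
H(0.2950) = -0.2950 × log₂(0.2950) - 0.7050 × log₂(0.7050)
H(p) = 0.8751
C = 1 - 0.8751 = 0.1249 bits/use


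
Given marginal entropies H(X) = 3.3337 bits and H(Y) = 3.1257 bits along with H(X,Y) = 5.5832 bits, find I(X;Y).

I(X;Y) = H(X) + H(Y) - H(X,Y)
I(X;Y) = 3.3337 + 3.1257 - 5.5832 = 0.8762 bits


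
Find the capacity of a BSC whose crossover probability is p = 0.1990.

For BSC with error probability p:
C = 1 - H(p) where H(p) is binary entropy
H(0.1990) = -0.1990 × log₂(0.1990) - 0.8010 × log₂(0.8010)
H(p) = 0.7199
C = 1 - 0.7199 = 0.2801 bits/use


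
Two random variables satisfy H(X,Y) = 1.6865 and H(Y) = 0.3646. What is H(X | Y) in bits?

Chain rule: H(X,Y) = H(X|Y) + H(Y)
H(X|Y) = H(X,Y) - H(Y) = 1.6865 - 0.3646 = 1.3219 bits


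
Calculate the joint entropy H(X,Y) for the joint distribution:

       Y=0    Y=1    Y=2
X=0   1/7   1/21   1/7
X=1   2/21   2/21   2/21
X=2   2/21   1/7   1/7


H(X,Y) = -Σ p(x,y) log₂ p(x,y)
  p(0,0)=1/7: -0.1429 × log₂(0.1429) = 0.4011
  p(0,1)=1/21: -0.0476 × log₂(0.0476) = 0.2092
  p(0,2)=1/7: -0.1429 × log₂(0.1429) = 0.4011
  p(1,0)=2/21: -0.0952 × log₂(0.0952) = 0.3231
  p(1,1)=2/21: -0.0952 × log₂(0.0952) = 0.3231
  p(1,2)=2/21: -0.0952 × log₂(0.0952) = 0.3231
  p(2,0)=2/21: -0.0952 × log₂(0.0952) = 0.3231
  p(2,1)=1/7: -0.1429 × log₂(0.1429) = 0.4011
  p(2,2)=1/7: -0.1429 × log₂(0.1429) = 0.4011
H(X,Y) = 3.1057 bits


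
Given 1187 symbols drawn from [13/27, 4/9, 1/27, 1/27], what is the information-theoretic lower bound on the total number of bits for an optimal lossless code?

Entropy H = 1.3799 bits/symbol
Minimum bits = H × n = 1.3799 × 1187
= 1637.91 bits


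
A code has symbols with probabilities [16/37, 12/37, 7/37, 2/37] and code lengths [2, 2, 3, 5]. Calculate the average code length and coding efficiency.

Average length L = Σ p_i × l_i = 2.3514 bits
Entropy H = 1.7319 bits
Efficiency η = H/L × 100% = 73.65%


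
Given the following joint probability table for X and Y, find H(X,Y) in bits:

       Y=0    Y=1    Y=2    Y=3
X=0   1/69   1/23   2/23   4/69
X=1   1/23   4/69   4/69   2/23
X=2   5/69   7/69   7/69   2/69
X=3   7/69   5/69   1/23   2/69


H(X,Y) = -Σ p(x,y) log₂ p(x,y)
  p(0,0)=1/69: -0.0145 × log₂(0.0145) = 0.0885
  p(0,1)=1/23: -0.0435 × log₂(0.0435) = 0.1967
  p(0,2)=2/23: -0.0870 × log₂(0.0870) = 0.3064
  p(0,3)=4/69: -0.0580 × log₂(0.0580) = 0.2382
  p(1,0)=1/23: -0.0435 × log₂(0.0435) = 0.1967
  p(1,1)=4/69: -0.0580 × log₂(0.0580) = 0.2382
  p(1,2)=4/69: -0.0580 × log₂(0.0580) = 0.2382
  p(1,3)=2/23: -0.0870 × log₂(0.0870) = 0.3064
  p(2,0)=5/69: -0.0725 × log₂(0.0725) = 0.2744
  p(2,1)=7/69: -0.1014 × log₂(0.1014) = 0.3349
  p(2,2)=7/69: -0.1014 × log₂(0.1014) = 0.3349
  p(2,3)=2/69: -0.0290 × log₂(0.0290) = 0.1481
  p(3,0)=7/69: -0.1014 × log₂(0.1014) = 0.3349
  p(3,1)=5/69: -0.0725 × log₂(0.0725) = 0.2744
  p(3,2)=1/23: -0.0435 × log₂(0.0435) = 0.1967
  p(3,3)=2/69: -0.0290 × log₂(0.0290) = 0.1481
H(X,Y) = 3.8555 bits


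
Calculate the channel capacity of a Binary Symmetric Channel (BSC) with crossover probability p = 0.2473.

For BSC with error probability p:
C = 1 - H(p) where H(p) is binary entropy
H(0.2473) = -0.2473 × log₂(0.2473) - 0.7527 × log₂(0.7527)
H(p) = 0.8070
C = 1 - 0.8070 = 0.1930 bits/use


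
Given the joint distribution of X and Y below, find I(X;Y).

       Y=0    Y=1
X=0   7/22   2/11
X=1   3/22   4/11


H(X) = 1.0000, H(Y) = 0.9940, H(X,Y) = 1.8955
I(X;Y) = H(X) + H(Y) - H(X,Y) = 0.0985 bits


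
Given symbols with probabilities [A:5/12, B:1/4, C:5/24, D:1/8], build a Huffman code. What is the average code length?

Huffman tree construction:
Combine smallest probabilities repeatedly
Resulting codes:
  A: 0 (length 1)
  B: 10 (length 2)
  C: 111 (length 3)
  D: 110 (length 3)
Average length = Σ p(s) × length(s) = 1.9167 bits


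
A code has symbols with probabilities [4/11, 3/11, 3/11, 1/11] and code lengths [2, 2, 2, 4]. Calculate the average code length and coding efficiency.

Average length L = Σ p_i × l_i = 2.1818 bits
Entropy H = 1.8676 bits
Efficiency η = H/L × 100% = 85.60%


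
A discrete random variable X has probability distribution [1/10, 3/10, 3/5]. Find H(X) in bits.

H(X) = -Σ p(x) log₂ p(x)
  -1/10 × log₂(1/10) = 0.3322
  -3/10 × log₂(3/10) = 0.5211
  -3/5 × log₂(3/5) = 0.4422
H(X) = 1.2955 bits


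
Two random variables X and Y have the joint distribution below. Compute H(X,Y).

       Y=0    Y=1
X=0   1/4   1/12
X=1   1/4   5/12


H(X,Y) = -Σ p(x,y) log₂ p(x,y)
  p(0,0)=1/4: -0.2500 × log₂(0.2500) = 0.5000
  p(0,1)=1/12: -0.0833 × log₂(0.0833) = 0.2987
  p(1,0)=1/4: -0.2500 × log₂(0.2500) = 0.5000
  p(1,1)=5/12: -0.4167 × log₂(0.4167) = 0.5263
H(X,Y) = 1.8250 bits


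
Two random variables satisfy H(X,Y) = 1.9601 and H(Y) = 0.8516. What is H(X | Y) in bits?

Chain rule: H(X,Y) = H(X|Y) + H(Y)
H(X|Y) = H(X,Y) - H(Y) = 1.9601 - 0.8516 = 1.1085 bits


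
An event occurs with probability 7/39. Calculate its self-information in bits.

Information content I(x) = -log₂(p(x))
I = -log₂(7/39) = -log₂(0.1795)
I = 2.4780 bits


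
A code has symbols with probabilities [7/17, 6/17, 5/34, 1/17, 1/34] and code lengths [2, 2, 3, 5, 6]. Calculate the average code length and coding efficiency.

Average length L = Σ p_i × l_i = 2.4412 bits
Entropy H = 1.8542 bits
Efficiency η = H/L × 100% = 75.95%


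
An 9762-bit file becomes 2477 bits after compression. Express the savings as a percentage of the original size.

Space savings = (1 - Compressed/Original) × 100%
= (1 - 2477/9762) × 100%
= 74.63%


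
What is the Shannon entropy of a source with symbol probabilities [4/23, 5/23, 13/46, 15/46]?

H(X) = -Σ p(x) log₂ p(x)
  -4/23 × log₂(4/23) = 0.4389
  -5/23 × log₂(5/23) = 0.4786
  -13/46 × log₂(13/46) = 0.5152
  -15/46 × log₂(15/46) = 0.5272
H(X) = 1.9599 bits


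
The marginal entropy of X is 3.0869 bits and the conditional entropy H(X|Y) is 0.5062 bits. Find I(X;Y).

I(X;Y) = H(X) - H(X|Y)
I(X;Y) = 3.0869 - 0.5062 = 2.5807 bits


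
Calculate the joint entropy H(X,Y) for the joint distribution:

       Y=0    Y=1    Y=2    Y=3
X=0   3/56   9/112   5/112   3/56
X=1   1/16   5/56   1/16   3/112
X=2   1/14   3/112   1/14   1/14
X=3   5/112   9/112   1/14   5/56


H(X,Y) = -Σ p(x,y) log₂ p(x,y)
  p(0,0)=3/56: -0.0536 × log₂(0.0536) = 0.2262
  p(0,1)=9/112: -0.0804 × log₂(0.0804) = 0.2923
  p(0,2)=5/112: -0.0446 × log₂(0.0446) = 0.2002
  p(0,3)=3/56: -0.0536 × log₂(0.0536) = 0.2262
  p(1,0)=1/16: -0.0625 × log₂(0.0625) = 0.2500
  p(1,1)=5/56: -0.0893 × log₂(0.0893) = 0.3112
  p(1,2)=1/16: -0.0625 × log₂(0.0625) = 0.2500
  p(1,3)=3/112: -0.0268 × log₂(0.0268) = 0.1399
  p(2,0)=1/14: -0.0714 × log₂(0.0714) = 0.2720
  p(2,1)=3/112: -0.0268 × log₂(0.0268) = 0.1399
  p(2,2)=1/14: -0.0714 × log₂(0.0714) = 0.2720
  p(2,3)=1/14: -0.0714 × log₂(0.0714) = 0.2720
  p(3,0)=5/112: -0.0446 × log₂(0.0446) = 0.2002
  p(3,1)=9/112: -0.0804 × log₂(0.0804) = 0.2923
  p(3,2)=1/14: -0.0714 × log₂(0.0714) = 0.2720
  p(3,3)=5/56: -0.0893 × log₂(0.0893) = 0.3112
H(X,Y) = 3.9275 bits


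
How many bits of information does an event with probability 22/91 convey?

Information content I(x) = -log₂(p(x))
I = -log₂(22/91) = -log₂(0.2418)
I = 2.0484 bits


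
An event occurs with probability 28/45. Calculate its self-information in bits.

Information content I(x) = -log₂(p(x))
I = -log₂(28/45) = -log₂(0.6222)
I = 0.6845 bits


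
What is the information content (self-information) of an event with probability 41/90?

Information content I(x) = -log₂(p(x))
I = -log₂(41/90) = -log₂(0.4556)
I = 1.1343 bits


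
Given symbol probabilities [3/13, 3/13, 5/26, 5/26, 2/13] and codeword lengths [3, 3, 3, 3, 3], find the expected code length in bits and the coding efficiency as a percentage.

Average length L = Σ p_i × l_i = 3.0000 bits
Entropy H = 2.3066 bits
Efficiency η = H/L × 100% = 76.89%


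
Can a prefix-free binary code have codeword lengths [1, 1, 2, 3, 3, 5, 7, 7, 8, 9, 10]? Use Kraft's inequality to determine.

Kraft inequality: Σ 2^(-l_i) ≤ 1 for prefix-free code
Calculating: 2^(-1) + 2^(-1) + 2^(-2) + 2^(-3) + 2^(-3) + 2^(-5) + 2^(-7) + 2^(-7) + 2^(-8) + 2^(-9) + 2^(-10)
= 0.5 + 0.5 + 0.25 + 0.125 + 0.125 + 0.03125 + 0.0078125 + 0.0078125 + 0.00390625 + 0.001953125 + 0.0009765625
= 1.5537
Since 1.5537 > 1, prefix-free code does not exist


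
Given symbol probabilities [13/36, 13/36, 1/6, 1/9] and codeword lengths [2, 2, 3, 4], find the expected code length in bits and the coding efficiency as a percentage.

Average length L = Σ p_i × l_i = 2.3889 bits
Entropy H = 1.8443 bits
Efficiency η = H/L × 100% = 77.20%


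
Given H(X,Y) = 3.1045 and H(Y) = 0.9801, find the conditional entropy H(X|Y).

Chain rule: H(X,Y) = H(X|Y) + H(Y)
H(X|Y) = H(X,Y) - H(Y) = 3.1045 - 0.9801 = 2.1244 bits


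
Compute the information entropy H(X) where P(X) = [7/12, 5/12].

H(X) = -Σ p(x) log₂ p(x)
  -7/12 × log₂(7/12) = 0.4536
  -5/12 × log₂(5/12) = 0.5263
H(X) = 0.9799 bits


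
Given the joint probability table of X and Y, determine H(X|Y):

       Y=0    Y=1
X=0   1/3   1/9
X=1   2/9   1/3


H(X|Y) = Σ_y p(y) H(X|Y=y)
  p(Y=0) = 5/9, H(X|Y=0) = 0.9710
  p(Y=1) = 4/9, H(X|Y=1) = 0.8113
H(X|Y) = 0.5556×0.9710 + 0.4444×0.8113 = 0.9000 bits


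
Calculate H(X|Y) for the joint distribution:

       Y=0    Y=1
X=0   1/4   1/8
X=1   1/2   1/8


H(X|Y) = Σ_y p(y) H(X|Y=y)
  p(Y=0) = 3/4, H(X|Y=0) = 0.9183
  p(Y=1) = 1/4, H(X|Y=1) = 1.0000
H(X|Y) = 0.7500×0.9183 + 0.2500×1.0000 = 0.9387 bits


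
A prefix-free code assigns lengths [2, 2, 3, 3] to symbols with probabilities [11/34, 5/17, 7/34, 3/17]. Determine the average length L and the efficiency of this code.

Average length L = Σ p_i × l_i = 2.3824 bits
Entropy H = 1.9570 bits
Efficiency η = H/L × 100% = 82.15%


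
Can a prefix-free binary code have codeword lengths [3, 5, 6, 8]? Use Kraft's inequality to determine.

Kraft inequality: Σ 2^(-l_i) ≤ 1 for prefix-free code
Calculating: 2^(-3) + 2^(-5) + 2^(-6) + 2^(-8)
= 0.125 + 0.03125 + 0.015625 + 0.00390625
= 0.1758
Since 0.1758 ≤ 1, prefix-free code exists


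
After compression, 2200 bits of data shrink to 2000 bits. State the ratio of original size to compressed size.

Compression ratio = Original / Compressed
= 2200 / 2000 = 1.10:1


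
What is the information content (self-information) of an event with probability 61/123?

Information content I(x) = -log₂(p(x))
I = -log₂(61/123) = -log₂(0.4959)
I = 1.0118 bits


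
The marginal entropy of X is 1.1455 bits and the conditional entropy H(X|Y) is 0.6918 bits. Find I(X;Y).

I(X;Y) = H(X) - H(X|Y)
I(X;Y) = 1.1455 - 0.6918 = 0.4537 bits


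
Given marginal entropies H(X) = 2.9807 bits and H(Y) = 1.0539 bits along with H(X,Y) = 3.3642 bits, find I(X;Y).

I(X;Y) = H(X) + H(Y) - H(X,Y)
I(X;Y) = 2.9807 + 1.0539 - 3.3642 = 0.6704 bits


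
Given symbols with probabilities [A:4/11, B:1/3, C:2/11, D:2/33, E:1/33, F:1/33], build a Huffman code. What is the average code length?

Huffman tree construction:
Combine smallest probabilities repeatedly
Resulting codes:
  A: 0 (length 1)
  B: 11 (length 2)
  C: 101 (length 3)
  D: 1000 (length 4)
  E: 10010 (length 5)
  F: 10011 (length 5)
Average length = Σ p(s) × length(s) = 2.1212 bits


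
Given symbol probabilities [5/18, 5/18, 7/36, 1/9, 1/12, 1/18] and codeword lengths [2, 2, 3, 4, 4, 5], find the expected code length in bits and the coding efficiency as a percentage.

Average length L = Σ p_i × l_i = 2.7500 bits
Entropy H = 2.3687 bits
Efficiency η = H/L × 100% = 86.13%


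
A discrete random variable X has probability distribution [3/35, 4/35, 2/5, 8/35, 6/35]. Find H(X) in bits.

H(X) = -Σ p(x) log₂ p(x)
  -3/35 × log₂(3/35) = 0.3038
  -4/35 × log₂(4/35) = 0.3576
  -2/5 × log₂(2/5) = 0.5288
  -8/35 × log₂(8/35) = 0.4867
  -6/35 × log₂(6/35) = 0.4362
H(X) = 2.1131 bits


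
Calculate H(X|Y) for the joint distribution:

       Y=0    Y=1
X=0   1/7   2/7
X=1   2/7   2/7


H(X|Y) = Σ_y p(y) H(X|Y=y)
  p(Y=0) = 3/7, H(X|Y=0) = 0.9183
  p(Y=1) = 4/7, H(X|Y=1) = 1.0000
H(X|Y) = 0.4286×0.9183 + 0.5714×1.0000 = 0.9650 bits


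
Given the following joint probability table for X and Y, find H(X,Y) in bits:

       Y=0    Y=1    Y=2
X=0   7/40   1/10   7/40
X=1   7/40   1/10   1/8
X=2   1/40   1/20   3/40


H(X,Y) = -Σ p(x,y) log₂ p(x,y)
  p(0,0)=7/40: -0.1750 × log₂(0.1750) = 0.4401
  p(0,1)=1/10: -0.1000 × log₂(0.1000) = 0.3322
  p(0,2)=7/40: -0.1750 × log₂(0.1750) = 0.4401
  p(1,0)=7/40: -0.1750 × log₂(0.1750) = 0.4401
  p(1,1)=1/10: -0.1000 × log₂(0.1000) = 0.3322
  p(1,2)=1/8: -0.1250 × log₂(0.1250) = 0.3750
  p(2,0)=1/40: -0.0250 × log₂(0.0250) = 0.1330
  p(2,1)=1/20: -0.0500 × log₂(0.0500) = 0.2161
  p(2,2)=3/40: -0.0750 × log₂(0.0750) = 0.2803
H(X,Y) = 2.9890 bits


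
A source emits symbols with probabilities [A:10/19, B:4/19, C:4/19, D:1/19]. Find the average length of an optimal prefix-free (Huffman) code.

Huffman tree construction:
Combine smallest probabilities repeatedly
Resulting codes:
  A: 1 (length 1)
  B: 011 (length 3)
  C: 00 (length 2)
  D: 010 (length 3)
Average length = Σ p(s) × length(s) = 1.7368 bits


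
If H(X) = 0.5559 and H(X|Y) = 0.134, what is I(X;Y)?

I(X;Y) = H(X) - H(X|Y)
I(X;Y) = 0.5559 - 0.134 = 0.4219 bits


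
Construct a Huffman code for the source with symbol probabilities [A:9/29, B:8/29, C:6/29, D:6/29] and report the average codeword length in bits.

Huffman tree construction:
Combine smallest probabilities repeatedly
Resulting codes:
  A: 11 (length 2)
  B: 10 (length 2)
  C: 00 (length 2)
  D: 01 (length 2)
Average length = Σ p(s) × length(s) = 2.0000 bits


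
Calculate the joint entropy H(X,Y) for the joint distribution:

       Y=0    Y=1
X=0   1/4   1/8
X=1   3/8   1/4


H(X,Y) = -Σ p(x,y) log₂ p(x,y)
  p(0,0)=1/4: -0.2500 × log₂(0.2500) = 0.5000
  p(0,1)=1/8: -0.1250 × log₂(0.1250) = 0.3750
  p(1,0)=3/8: -0.3750 × log₂(0.3750) = 0.5306
  p(1,1)=1/4: -0.2500 × log₂(0.2500) = 0.5000
H(X,Y) = 1.9056 bits


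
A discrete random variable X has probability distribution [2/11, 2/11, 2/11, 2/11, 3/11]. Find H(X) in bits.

H(X) = -Σ p(x) log₂ p(x)
  -2/11 × log₂(2/11) = 0.4472
  -2/11 × log₂(2/11) = 0.4472
  -2/11 × log₂(2/11) = 0.4472
  -2/11 × log₂(2/11) = 0.4472
  -3/11 × log₂(3/11) = 0.5112
H(X) = 2.2999 bits


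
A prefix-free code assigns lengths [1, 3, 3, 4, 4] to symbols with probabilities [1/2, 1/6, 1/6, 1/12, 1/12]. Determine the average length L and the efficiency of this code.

Average length L = Σ p_i × l_i = 2.1667 bits
Entropy H = 1.9591 bits
Efficiency η = H/L × 100% = 90.42%


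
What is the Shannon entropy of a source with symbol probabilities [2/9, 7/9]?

H(X) = -Σ p(x) log₂ p(x)
  -2/9 × log₂(2/9) = 0.4822
  -7/9 × log₂(7/9) = 0.2820
H(X) = 0.7642 bits
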